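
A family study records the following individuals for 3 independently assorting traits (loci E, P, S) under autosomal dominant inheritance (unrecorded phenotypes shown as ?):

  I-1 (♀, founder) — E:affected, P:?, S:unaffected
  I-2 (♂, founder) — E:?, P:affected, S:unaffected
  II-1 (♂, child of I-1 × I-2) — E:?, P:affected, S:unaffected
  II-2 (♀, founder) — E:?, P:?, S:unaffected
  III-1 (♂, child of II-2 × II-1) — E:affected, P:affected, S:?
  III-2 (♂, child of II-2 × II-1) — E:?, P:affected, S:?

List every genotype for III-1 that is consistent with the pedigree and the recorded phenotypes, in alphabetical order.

III-1 ∈ {EE PP ss, EE Pp ss, Ee PP ss, Ee Pp ss}

E/I-1 aff ·: Ee|EE
E/I-2 ? ·: ee|Ee|EE
E/II-1 ? I-1×I-2: ee|Ee|EE
E/II-2 ? ·: ee|Ee|EE
E/III-1 aff II-2×II-1: Ee|EE
E/III-2 ? II-2×II-1: ee|Ee|EE
⇒ E over [I-1,I-2,II-1,II-2,III-1,III-2]: 90 consistent
P/I-1 ? ·: pp|Pp|PP
P/I-2 aff ·: Pp|PP
P/II-1 aff I-1×I-2: Pp|PP
P/II-2 ? ·: pp|Pp|PP
P/III-1 aff II-2×II-1: Pp|PP
P/III-2 aff II-2×II-1: Pp|PP
⇒ P over [I-1,I-2,II-1,II-2,III-1,III-2]: 69 consistent
S/I-1 un ·: ss
S/I-2 un ·: ss
S/II-1 un I-1×I-2: ss
S/II-2 un ·: ss
S/III-1 ? II-2×II-1: ss
S/III-2 ? II-2×II-1: ss
⇒ S over [I-1,I-2,II-1,II-2,III-1,III-2]: 1 consistent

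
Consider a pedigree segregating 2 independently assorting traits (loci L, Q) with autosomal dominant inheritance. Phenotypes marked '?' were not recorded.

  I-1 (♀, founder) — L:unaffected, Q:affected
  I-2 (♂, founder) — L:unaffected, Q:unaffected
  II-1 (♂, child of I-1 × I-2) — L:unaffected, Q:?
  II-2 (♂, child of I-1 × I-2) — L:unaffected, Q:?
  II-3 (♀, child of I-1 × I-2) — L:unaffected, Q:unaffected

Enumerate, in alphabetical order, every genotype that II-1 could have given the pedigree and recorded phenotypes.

L/I-1 un ·: ll
L/I-2 un ·: ll
L/II-1 un I-1×I-2: ll
L/II-2 un I-1×I-2: ll
L/II-3 un I-1×I-2: ll
⇒ L over [I-1,I-2,II-1,II-2,II-3]: 1 consistent
Q/I-1 aff ·: Qq
Q/I-2 un ·: qq
Q/II-1 ? I-1×I-2: qq|Qq
Q/II-2 ? I-1×I-2: qq|Qq
Q/II-3 un I-1×I-2: qq
⇒ Q over [I-1,I-2,II-1,II-2,II-3]: 4 consistent

II-1 ∈ {ll Qq, ll qq}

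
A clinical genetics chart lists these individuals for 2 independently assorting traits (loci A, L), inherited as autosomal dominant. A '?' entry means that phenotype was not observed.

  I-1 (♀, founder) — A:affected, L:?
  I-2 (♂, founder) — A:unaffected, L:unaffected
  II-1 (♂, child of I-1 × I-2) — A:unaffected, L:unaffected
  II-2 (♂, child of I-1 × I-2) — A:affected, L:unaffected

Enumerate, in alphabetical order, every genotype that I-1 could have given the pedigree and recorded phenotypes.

I-1 ∈ {Aa Ll, Aa ll}

A/I-1 aff ·: Aa
A/I-2 un ·: aa
A/II-1 un I-1×I-2: aa
A/II-2 aff I-1×I-2: Aa
⇒ A over [I-1,I-2,II-1,II-2]: 1 consistent
L/I-1 ? ·: ll|Ll
L/I-2 un ·: ll
L/II-1 un I-1×I-2: ll
L/II-2 un I-1×I-2: ll
⇒ L over [I-1,I-2,II-1,II-2]: 2 consistent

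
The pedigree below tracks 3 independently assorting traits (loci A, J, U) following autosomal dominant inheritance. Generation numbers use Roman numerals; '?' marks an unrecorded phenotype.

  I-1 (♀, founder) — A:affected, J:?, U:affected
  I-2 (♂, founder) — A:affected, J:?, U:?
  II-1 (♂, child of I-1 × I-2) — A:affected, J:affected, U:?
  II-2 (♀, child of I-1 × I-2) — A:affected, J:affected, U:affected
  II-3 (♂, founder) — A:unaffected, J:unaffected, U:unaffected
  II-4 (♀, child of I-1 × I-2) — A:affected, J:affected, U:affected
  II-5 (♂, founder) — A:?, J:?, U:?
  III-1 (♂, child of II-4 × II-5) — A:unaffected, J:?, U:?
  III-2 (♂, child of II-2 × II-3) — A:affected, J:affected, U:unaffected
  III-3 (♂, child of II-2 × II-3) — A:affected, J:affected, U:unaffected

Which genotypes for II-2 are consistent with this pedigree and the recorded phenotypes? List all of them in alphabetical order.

II-2 ∈ {AA JJ Uu, AA Jj Uu, Aa JJ Uu, Aa Jj Uu}

A/I-1 aff ·: Aa|AA
A/I-2 aff ·: Aa|AA
A/II-1 aff I-1×I-2: Aa|AA
A/II-2 aff I-1×I-2: Aa|AA
A/II-3 un ·: aa
A/II-4 aff I-1×I-2: Aa
A/II-5 ? ·: aa|Aa
A/III-1 un II-4×II-5: aa
A/III-2 aff II-2×II-3: Aa
A/III-3 aff II-2×II-3: Aa
⇒ A over [I-1,I-2,II-1,II-2,II-3,II-4,II-5,III-1,III-2,III-3]: 24 consistent
J/I-1 ? ·: jj|Jj|JJ
J/I-2 ? ·: jj|Jj|JJ
J/II-1 aff I-1×I-2: Jj|JJ
J/II-2 aff I-1×I-2: Jj|JJ
J/II-3 un ·: jj
J/II-4 aff I-1×I-2: Jj|JJ
J/II-5 ? ·: jj|Jj|JJ
J/III-1 ? II-4×II-5: jj|Jj|JJ
J/III-2 aff II-2×II-3: Jj
J/III-3 aff II-2×II-3: Jj
⇒ J over [I-1,I-2,II-1,II-2,II-3,II-4,II-5,III-1,III-2,III-3]: 164 consistent
U/I-1 aff ·: Uu|UU
U/I-2 ? ·: uu|Uu|UU
U/II-1 ? I-1×I-2: uu|Uu|UU
U/II-2 aff I-1×I-2: Uu
U/II-3 un ·: uu
U/II-4 aff I-1×I-2: Uu|UU
U/II-5 ? ·: uu|Uu|UU
U/III-1 ? II-4×II-5: uu|Uu|UU
U/III-2 un II-2×II-3: uu
U/III-3 un II-2×II-3: uu
⇒ U over [I-1,I-2,II-1,II-2,II-3,II-4,II-5,III-1,III-2,III-3]: 98 consistent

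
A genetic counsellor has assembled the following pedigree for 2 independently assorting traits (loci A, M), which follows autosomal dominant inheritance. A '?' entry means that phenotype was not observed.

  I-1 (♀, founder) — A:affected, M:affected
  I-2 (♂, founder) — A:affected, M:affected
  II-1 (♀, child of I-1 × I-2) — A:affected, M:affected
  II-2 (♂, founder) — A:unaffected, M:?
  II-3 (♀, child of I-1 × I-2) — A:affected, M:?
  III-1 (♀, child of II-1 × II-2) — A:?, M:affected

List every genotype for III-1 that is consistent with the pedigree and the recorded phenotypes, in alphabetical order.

III-1 ∈ {Aa MM, Aa Mm, aa MM, aa Mm}

A/I-1 aff ·: Aa|AA
A/I-2 aff ·: Aa|AA
A/II-1 aff I-1×I-2: Aa|AA
A/II-2 un ·: aa
A/II-3 aff I-1×I-2: Aa|AA
A/III-1 ? II-1×II-2: aa|Aa
⇒ A over [I-1,I-2,II-1,II-2,II-3,III-1]: 19 consistent
M/I-1 aff ·: Mm|MM
M/I-2 aff ·: Mm|MM
M/II-1 aff I-1×I-2: Mm|MM
M/II-2 ? ·: mm|Mm|MM
M/II-3 ? I-1×I-2: mm|Mm|MM
M/III-1 aff II-1×II-2: Mm|MM
⇒ M over [I-1,I-2,II-1,II-2,II-3,III-1]: 67 consistent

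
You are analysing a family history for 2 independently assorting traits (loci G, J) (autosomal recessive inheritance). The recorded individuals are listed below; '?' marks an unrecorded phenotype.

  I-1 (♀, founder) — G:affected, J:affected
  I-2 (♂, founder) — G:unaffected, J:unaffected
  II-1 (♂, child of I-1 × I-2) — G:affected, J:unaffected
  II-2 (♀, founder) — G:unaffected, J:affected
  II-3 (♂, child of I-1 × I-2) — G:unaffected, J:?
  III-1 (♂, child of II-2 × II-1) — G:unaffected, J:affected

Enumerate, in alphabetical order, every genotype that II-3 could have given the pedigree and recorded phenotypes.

G/I-1 aff ·: gg
G/I-2 un ·: Gg
G/II-1 aff I-1×I-2: gg
G/II-2 un ·: GG|Gg
G/II-3 un I-1×I-2: Gg
G/III-1 un II-2×II-1: Gg
⇒ G over [I-1,I-2,II-1,II-2,II-3,III-1]: 2 consistent
J/I-1 aff ·: jj
J/I-2 un ·: JJ|Jj
J/II-1 un I-1×I-2: Jj
J/II-2 aff ·: jj
J/II-3 ? I-1×I-2: Jj|jj
J/III-1 aff II-2×II-1: jj
⇒ J over [I-1,I-2,II-1,II-2,II-3,III-1]: 3 consistent

II-3 ∈ {Gg Jj, Gg jj}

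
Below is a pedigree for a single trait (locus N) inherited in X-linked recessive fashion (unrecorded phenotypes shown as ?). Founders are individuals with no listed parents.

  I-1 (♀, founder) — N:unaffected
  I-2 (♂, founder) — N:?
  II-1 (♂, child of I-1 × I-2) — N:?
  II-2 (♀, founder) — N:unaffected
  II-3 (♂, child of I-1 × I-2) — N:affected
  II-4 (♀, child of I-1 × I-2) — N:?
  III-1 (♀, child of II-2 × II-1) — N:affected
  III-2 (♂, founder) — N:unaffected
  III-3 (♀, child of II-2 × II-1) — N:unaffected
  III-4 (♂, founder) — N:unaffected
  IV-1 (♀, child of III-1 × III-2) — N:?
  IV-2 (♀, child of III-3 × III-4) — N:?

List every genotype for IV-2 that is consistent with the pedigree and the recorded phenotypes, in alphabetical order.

N/I-1 un ·: X^NX^n
N/I-2 ? ·: X^NY|X^nY
N/II-1 ? I-1×I-2: X^nY
N/II-2 un ·: X^NX^n
N/II-3 aff I-1×I-2: X^nY
N/II-4 ? I-1×I-2: X^NX^N|X^NX^n|X^nX^n
N/III-1 aff II-2×II-1: X^nX^n
N/III-2 un ·: X^NY
N/III-3 un II-2×II-1: X^NX^n
N/III-4 un ·: X^NY
N/IV-1 ? III-1×III-2: X^NX^n
N/IV-2 ? III-3×III-4: X^NX^N|X^NX^n
⇒ N over [I-1,I-2,II-1,II-2,II-3,II-4,III-1,III-2,III-3,III-4,IV-1,IV-2]: 8 consistent

IV-2 ∈ {X^NX^N, X^NX^n}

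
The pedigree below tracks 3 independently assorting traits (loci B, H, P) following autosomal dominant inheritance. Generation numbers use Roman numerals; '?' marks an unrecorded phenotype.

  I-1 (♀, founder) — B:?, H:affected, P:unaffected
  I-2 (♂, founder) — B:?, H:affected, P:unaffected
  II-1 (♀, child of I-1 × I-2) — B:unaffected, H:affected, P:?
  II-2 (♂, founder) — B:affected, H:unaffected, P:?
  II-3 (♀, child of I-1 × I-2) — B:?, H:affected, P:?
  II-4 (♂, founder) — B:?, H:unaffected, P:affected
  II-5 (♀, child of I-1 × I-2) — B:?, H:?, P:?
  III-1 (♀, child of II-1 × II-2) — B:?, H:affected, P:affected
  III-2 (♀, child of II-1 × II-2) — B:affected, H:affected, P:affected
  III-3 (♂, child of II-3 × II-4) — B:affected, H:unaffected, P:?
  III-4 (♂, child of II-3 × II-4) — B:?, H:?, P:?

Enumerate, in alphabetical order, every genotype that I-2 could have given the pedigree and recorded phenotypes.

I-2 ∈ {Bb HH pp, Bb Hh pp, bb HH pp, bb Hh pp}

B/I-1 ? ·: bb|Bb
B/I-2 ? ·: bb|Bb
B/II-1 un I-1×I-2: bb
B/II-2 aff ·: Bb|BB
B/II-3 ? I-1×I-2: bb|Bb|BB
B/II-4 ? ·: bb|Bb|BB
B/II-5 ? I-1×I-2: bb|Bb|BB
B/III-1 ? II-1×II-2: bb|Bb
B/III-2 aff II-1×II-2: Bb
B/III-3 aff II-3×II-4: Bb|BB
B/III-4 ? II-3×II-4: bb|Bb|BB
⇒ B over [I-1,I-2,II-1,II-2,II-3,II-4,II-5,III-1,III-2,III-3,III-4]: 378 consistent
H/I-1 aff ·: Hh|HH
H/I-2 aff ·: Hh|HH
H/II-1 aff I-1×I-2: Hh|HH
H/II-2 un ·: hh
H/II-3 aff I-1×I-2: Hh
H/II-4 un ·: hh
H/II-5 ? I-1×I-2: hh|Hh|HH
H/III-1 aff II-1×II-2: Hh
H/III-2 aff II-1×II-2: Hh
H/III-3 un II-3×II-4: hh
H/III-4 ? II-3×II-4: hh|Hh
⇒ H over [I-1,I-2,II-1,II-2,II-3,II-4,II-5,III-1,III-2,III-3,III-4]: 28 consistent
P/I-1 un ·: pp
P/I-2 un ·: pp
P/II-1 ? I-1×I-2: pp
P/II-2 ? ·: Pp|PP
P/II-3 ? I-1×I-2: pp
P/II-4 aff ·: Pp|PP
P/II-5 ? I-1×I-2: pp
P/III-1 aff II-1×II-2: Pp
P/III-2 aff II-1×II-2: Pp
P/III-3 ? II-3×II-4: pp|Pp
P/III-4 ? II-3×II-4: pp|Pp
⇒ P over [I-1,I-2,II-1,II-2,II-3,II-4,II-5,III-1,III-2,III-3,III-4]: 10 consistent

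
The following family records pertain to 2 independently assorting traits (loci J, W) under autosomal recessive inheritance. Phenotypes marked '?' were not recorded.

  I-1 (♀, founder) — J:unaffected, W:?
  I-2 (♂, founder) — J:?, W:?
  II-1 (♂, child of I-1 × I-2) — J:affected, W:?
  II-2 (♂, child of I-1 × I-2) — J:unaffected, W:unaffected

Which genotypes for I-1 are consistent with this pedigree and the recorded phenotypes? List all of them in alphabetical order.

I-1 ∈ {Jj WW, Jj Ww, Jj ww}

J/I-1 un ·: Jj
J/I-2 ? ·: Jj|jj
J/II-1 aff I-1×I-2: jj
J/II-2 un I-1×I-2: JJ|Jj
⇒ J over [I-1,I-2,II-1,II-2]: 3 consistent
W/I-1 ? ·: WW|Ww|ww
W/I-2 ? ·: WW|Ww|ww
W/II-1 ? I-1×I-2: WW|Ww|ww
W/II-2 un I-1×I-2: WW|Ww
⇒ W over [I-1,I-2,II-1,II-2]: 21 consistent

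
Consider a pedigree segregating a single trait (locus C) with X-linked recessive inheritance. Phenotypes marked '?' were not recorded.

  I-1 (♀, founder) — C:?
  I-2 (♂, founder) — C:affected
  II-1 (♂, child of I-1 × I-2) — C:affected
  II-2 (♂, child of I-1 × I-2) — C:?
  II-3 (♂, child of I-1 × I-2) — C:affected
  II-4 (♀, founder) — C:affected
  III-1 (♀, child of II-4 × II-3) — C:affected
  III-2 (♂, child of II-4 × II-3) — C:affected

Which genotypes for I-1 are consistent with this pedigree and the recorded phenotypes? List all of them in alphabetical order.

I-1 ∈ {X^CX^c, X^cX^c}

C/I-1 ? ·: X^CX^c|X^cX^c
C/I-2 aff ·: X^cY
C/II-1 aff I-1×I-2: X^cY
C/II-2 ? I-1×I-2: X^CY|X^cY
C/II-3 aff I-1×I-2: X^cY
C/II-4 aff ·: X^cX^c
C/III-1 aff II-4×II-3: X^cX^c
C/III-2 aff II-4×II-3: X^cY
⇒ C over [I-1,I-2,II-1,II-2,II-3,II-4,III-1,III-2]: 3 consistent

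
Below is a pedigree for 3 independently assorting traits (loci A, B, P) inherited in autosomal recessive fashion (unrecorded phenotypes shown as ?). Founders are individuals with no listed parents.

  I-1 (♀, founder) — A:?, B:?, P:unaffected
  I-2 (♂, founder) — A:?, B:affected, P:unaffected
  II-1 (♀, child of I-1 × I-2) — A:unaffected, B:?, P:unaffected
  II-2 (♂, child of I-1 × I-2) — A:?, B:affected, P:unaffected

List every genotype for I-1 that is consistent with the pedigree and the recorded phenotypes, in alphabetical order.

A/I-1 ? ·: AA|Aa|aa
A/I-2 ? ·: AA|Aa|aa
A/II-1 un I-1×I-2: AA|Aa
A/II-2 ? I-1×I-2: AA|Aa|aa
⇒ A over [I-1,I-2,II-1,II-2]: 21 consistent
B/I-1 ? ·: Bb|bb
B/I-2 aff ·: bb
B/II-1 ? I-1×I-2: Bb|bb
B/II-2 aff I-1×I-2: bb
⇒ B over [I-1,I-2,II-1,II-2]: 3 consistent
P/I-1 un ·: PP|Pp
P/I-2 un ·: PP|Pp
P/II-1 un I-1×I-2: PP|Pp
P/II-2 un I-1×I-2: PP|Pp
⇒ P over [I-1,I-2,II-1,II-2]: 13 consistent

I-1 ∈ {AA Bb PP, AA Bb Pp, AA bb PP, AA bb Pp, Aa Bb PP, Aa Bb Pp, Aa bb PP, Aa bb Pp, aa Bb PP, aa Bb Pp, aa bb PP, aa bb Pp}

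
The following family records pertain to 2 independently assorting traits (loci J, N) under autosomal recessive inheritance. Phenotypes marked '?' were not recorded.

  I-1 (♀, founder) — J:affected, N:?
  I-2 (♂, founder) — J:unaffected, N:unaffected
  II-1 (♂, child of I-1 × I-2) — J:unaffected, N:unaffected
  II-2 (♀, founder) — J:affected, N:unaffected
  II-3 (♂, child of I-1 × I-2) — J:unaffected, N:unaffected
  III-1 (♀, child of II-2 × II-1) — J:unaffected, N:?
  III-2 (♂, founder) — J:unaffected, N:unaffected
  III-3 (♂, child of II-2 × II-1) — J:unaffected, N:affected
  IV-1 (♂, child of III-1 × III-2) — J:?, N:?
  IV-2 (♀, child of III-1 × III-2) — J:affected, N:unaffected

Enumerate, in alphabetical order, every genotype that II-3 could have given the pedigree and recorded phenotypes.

J/I-1 aff ·: jj
J/I-2 un ·: JJ|Jj
J/II-1 un I-1×I-2: Jj
J/II-2 aff ·: jj
J/II-3 un I-1×I-2: Jj
J/III-1 un II-2×II-1: Jj
J/III-2 un ·: Jj
J/III-3 un II-2×II-1: Jj
J/IV-1 ? III-1×III-2: JJ|Jj|jj
J/IV-2 aff III-1×III-2: jj
⇒ J over [I-1,I-2,II-1,II-2,II-3,III-1,III-2,III-3,IV-1,IV-2]: 6 consistent
N/I-1 ? ·: NN|Nn|nn
N/I-2 un ·: NN|Nn
N/II-1 un I-1×I-2: Nn
N/II-2 un ·: Nn
N/II-3 un I-1×I-2: NN|Nn
N/III-1 ? II-2×II-1: NN|Nn|nn
N/III-2 un ·: NN|Nn
N/III-3 aff II-2×II-1: nn
N/IV-1 ? III-1×III-2: NN|Nn|nn
N/IV-2 un III-1×III-2: NN|Nn
⇒ N over [I-1,I-2,II-1,II-2,II-3,III-1,III-2,III-3,IV-1,IV-2]: 144 consistent

II-3 ∈ {Jj NN, Jj Nn}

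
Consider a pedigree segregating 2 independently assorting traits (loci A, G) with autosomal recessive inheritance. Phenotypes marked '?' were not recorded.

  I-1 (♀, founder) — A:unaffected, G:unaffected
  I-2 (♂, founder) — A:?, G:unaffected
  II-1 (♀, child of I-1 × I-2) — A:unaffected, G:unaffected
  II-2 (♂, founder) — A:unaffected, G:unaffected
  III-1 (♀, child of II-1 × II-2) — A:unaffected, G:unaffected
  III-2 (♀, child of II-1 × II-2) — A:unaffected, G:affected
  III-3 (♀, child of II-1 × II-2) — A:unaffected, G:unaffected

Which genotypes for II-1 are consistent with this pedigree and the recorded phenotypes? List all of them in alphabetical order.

II-1 ∈ {AA Gg, Aa Gg}

A/I-1 un ·: AA|Aa
A/I-2 ? ·: AA|Aa|aa
A/II-1 un I-1×I-2: AA|Aa
A/II-2 un ·: AA|Aa
A/III-1 un II-1×II-2: AA|Aa
A/III-2 un II-1×II-2: AA|Aa
A/III-3 un II-1×II-2: AA|Aa
⇒ A over [I-1,I-2,II-1,II-2,III-1,III-2,III-3]: 116 consistent
G/I-1 un ·: GG|Gg
G/I-2 un ·: GG|Gg
G/II-1 un I-1×I-2: Gg
G/II-2 un ·: Gg
G/III-1 un II-1×II-2: GG|Gg
G/III-2 aff II-1×II-2: gg
G/III-3 un II-1×II-2: GG|Gg
⇒ G over [I-1,I-2,II-1,II-2,III-1,III-2,III-3]: 12 consistent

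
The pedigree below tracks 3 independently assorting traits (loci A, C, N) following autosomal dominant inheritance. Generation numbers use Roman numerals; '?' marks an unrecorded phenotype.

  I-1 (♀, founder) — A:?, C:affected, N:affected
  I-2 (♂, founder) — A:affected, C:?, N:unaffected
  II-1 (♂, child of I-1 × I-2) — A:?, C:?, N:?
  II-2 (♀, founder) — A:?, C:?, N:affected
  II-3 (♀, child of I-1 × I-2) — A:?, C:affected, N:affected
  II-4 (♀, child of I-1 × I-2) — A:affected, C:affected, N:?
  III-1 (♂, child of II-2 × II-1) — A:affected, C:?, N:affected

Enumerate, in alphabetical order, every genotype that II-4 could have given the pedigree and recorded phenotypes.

A/I-1 ? ·: aa|Aa|AA
A/I-2 aff ·: Aa|AA
A/II-1 ? I-1×I-2: aa|Aa|AA
A/II-2 ? ·: aa|Aa|AA
A/II-3 ? I-1×I-2: aa|Aa|AA
A/II-4 aff I-1×I-2: Aa|AA
A/III-1 aff II-2×II-1: Aa|AA
⇒ A over [I-1,I-2,II-1,II-2,II-3,II-4,III-1]: 161 consistent
C/I-1 aff ·: Cc|CC
C/I-2 ? ·: cc|Cc|CC
C/II-1 ? I-1×I-2: cc|Cc|CC
C/II-2 ? ·: cc|Cc|CC
C/II-3 aff I-1×I-2: Cc|CC
C/II-4 aff I-1×I-2: Cc|CC
C/III-1 ? II-2×II-1: cc|Cc|CC
⇒ C over [I-1,I-2,II-1,II-2,II-3,II-4,III-1]: 170 consistent
N/I-1 aff ·: Nn|NN
N/I-2 un ·: nn
N/II-1 ? I-1×I-2: nn|Nn
N/II-2 aff ·: Nn|NN
N/II-3 aff I-1×I-2: Nn
N/II-4 ? I-1×I-2: nn|Nn
N/III-1 aff II-2×II-1: Nn|NN
⇒ N over [I-1,I-2,II-1,II-2,II-3,II-4,III-1]: 16 consistent

II-4 ∈ {AA CC Nn, AA CC nn, AA Cc Nn, AA Cc nn, Aa CC Nn, Aa CC nn, Aa Cc Nn, Aa Cc nn}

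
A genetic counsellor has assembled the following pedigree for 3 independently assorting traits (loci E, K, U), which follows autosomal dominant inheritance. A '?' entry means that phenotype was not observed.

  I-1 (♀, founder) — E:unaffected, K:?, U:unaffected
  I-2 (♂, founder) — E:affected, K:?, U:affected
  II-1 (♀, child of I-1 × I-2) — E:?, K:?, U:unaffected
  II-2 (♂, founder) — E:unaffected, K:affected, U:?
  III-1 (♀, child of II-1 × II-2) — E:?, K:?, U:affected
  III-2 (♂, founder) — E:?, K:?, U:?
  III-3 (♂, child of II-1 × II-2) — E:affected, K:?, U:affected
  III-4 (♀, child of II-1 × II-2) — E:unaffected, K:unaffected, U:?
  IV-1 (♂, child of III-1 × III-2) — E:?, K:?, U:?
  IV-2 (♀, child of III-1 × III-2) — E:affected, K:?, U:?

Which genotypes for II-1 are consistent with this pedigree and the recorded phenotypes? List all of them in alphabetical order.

II-1 ∈ {Ee Kk uu, Ee kk uu}

E/I-1 un ·: ee
E/I-2 aff ·: Ee|EE
E/II-1 ? I-1×I-2: Ee
E/II-2 un ·: ee
E/III-1 ? II-1×II-2: ee|Ee
E/III-2 ? ·: ee|Ee|EE
E/III-3 aff II-1×II-2: Ee
E/III-4 un II-1×II-2: ee
E/IV-1 ? III-1×III-2: ee|Ee|EE
E/IV-2 aff III-1×III-2: Ee|EE
⇒ E over [I-1,I-2,II-1,II-2,III-1,III-2,III-3,III-4,IV-1,IV-2]: 30 consistent
K/I-1 ? ·: kk|Kk|KK
K/I-2 ? ·: kk|Kk|KK
K/II-1 ? I-1×I-2: kk|Kk
K/II-2 aff ·: Kk
K/III-1 ? II-1×II-2: kk|Kk|KK
K/III-2 ? ·: kk|Kk|KK
K/III-3 ? II-1×II-2: kk|Kk|KK
K/III-4 un II-1×II-2: kk
K/IV-1 ? III-1×III-2: kk|Kk|KK
K/IV-2 ? III-1×III-2: kk|Kk|KK
⇒ K over [I-1,I-2,II-1,II-2,III-1,III-2,III-3,III-4,IV-1,IV-2]: 793 consistent
U/I-1 un ·: uu
U/I-2 aff ·: Uu
U/II-1 un I-1×I-2: uu
U/II-2 ? ·: Uu|UU
U/III-1 aff II-1×II-2: Uu
U/III-2 ? ·: uu|Uu|UU
U/III-3 aff II-1×II-2: Uu
U/III-4 ? II-1×II-2: uu|Uu
U/IV-1 ? III-1×III-2: uu|Uu|UU
U/IV-2 ? III-1×III-2: uu|Uu|UU
⇒ U over [I-1,I-2,II-1,II-2,III-1,III-2,III-3,III-4,IV-1,IV-2]: 51 consistent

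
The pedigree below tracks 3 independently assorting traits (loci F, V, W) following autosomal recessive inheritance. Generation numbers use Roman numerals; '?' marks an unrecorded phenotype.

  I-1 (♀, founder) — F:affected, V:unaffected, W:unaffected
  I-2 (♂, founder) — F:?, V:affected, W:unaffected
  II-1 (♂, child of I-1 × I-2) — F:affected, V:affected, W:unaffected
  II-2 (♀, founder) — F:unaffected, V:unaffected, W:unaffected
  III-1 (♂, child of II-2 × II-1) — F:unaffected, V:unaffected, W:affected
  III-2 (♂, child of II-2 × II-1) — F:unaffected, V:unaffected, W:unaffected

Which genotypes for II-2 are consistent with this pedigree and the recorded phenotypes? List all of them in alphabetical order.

II-2 ∈ {FF VV Ww, FF Vv Ww, Ff VV Ww, Ff Vv Ww}

F/I-1 aff ·: ff
F/I-2 ? ·: Ff|ff
F/II-1 aff I-1×I-2: ff
F/II-2 un ·: FF|Ff
F/III-1 un II-2×II-1: Ff
F/III-2 un II-2×II-1: Ff
⇒ F over [I-1,I-2,II-1,II-2,III-1,III-2]: 4 consistent
V/I-1 un ·: Vv
V/I-2 aff ·: vv
V/II-1 aff I-1×I-2: vv
V/II-2 un ·: VV|Vv
V/III-1 un II-2×II-1: Vv
V/III-2 un II-2×II-1: Vv
⇒ V over [I-1,I-2,II-1,II-2,III-1,III-2]: 2 consistent
W/I-1 un ·: WW|Ww
W/I-2 un ·: WW|Ww
W/II-1 un I-1×I-2: Ww
W/II-2 un ·: Ww
W/III-1 aff II-2×II-1: ww
W/III-2 un II-2×II-1: WW|Ww
⇒ W over [I-1,I-2,II-1,II-2,III-1,III-2]: 6 consistent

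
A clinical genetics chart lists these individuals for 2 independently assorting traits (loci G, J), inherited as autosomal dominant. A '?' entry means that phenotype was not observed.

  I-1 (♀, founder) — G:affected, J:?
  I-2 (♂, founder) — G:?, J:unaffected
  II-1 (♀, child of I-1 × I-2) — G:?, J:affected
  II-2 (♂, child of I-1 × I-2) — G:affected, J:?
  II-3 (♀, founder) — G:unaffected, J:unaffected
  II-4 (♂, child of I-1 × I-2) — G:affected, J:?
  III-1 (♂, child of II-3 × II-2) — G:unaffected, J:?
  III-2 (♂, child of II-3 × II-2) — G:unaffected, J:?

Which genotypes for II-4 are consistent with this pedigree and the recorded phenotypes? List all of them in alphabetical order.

II-4 ∈ {GG Jj, GG jj, Gg Jj, Gg jj}

G/I-1 aff ·: Gg|GG
G/I-2 ? ·: gg|Gg|GG
G/II-1 ? I-1×I-2: gg|Gg|GG
G/II-2 aff I-1×I-2: Gg
G/II-3 un ·: gg
G/II-4 aff I-1×I-2: Gg|GG
G/III-1 un II-3×II-2: gg
G/III-2 un II-3×II-2: gg
⇒ G over [I-1,I-2,II-1,II-2,II-3,II-4,III-1,III-2]: 17 consistent
J/I-1 ? ·: Jj|JJ
J/I-2 un ·: jj
J/II-1 aff I-1×I-2: Jj
J/II-2 ? I-1×I-2: jj|Jj
J/II-3 un ·: jj
J/II-4 ? I-1×I-2: jj|Jj
J/III-1 ? II-3×II-2: jj|Jj
J/III-2 ? II-3×II-2: jj|Jj
⇒ J over [I-1,I-2,II-1,II-2,II-3,II-4,III-1,III-2]: 14 consistent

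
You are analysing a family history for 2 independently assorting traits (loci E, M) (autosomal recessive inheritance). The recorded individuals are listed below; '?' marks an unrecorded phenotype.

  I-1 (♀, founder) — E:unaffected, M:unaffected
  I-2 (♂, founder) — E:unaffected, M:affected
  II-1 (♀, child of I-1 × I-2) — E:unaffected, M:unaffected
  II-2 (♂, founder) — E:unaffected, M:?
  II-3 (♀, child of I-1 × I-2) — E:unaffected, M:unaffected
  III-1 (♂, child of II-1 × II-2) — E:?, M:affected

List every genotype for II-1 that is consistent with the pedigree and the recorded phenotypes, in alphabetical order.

II-1 ∈ {EE Mm, Ee Mm}

E/I-1 un ·: EE|Ee
E/I-2 un ·: EE|Ee
E/II-1 un I-1×I-2: EE|Ee
E/II-2 un ·: EE|Ee
E/II-3 un I-1×I-2: EE|Ee
E/III-1 ? II-1×II-2: EE|Ee|ee
⇒ E over [I-1,I-2,II-1,II-2,II-3,III-1]: 51 consistent
M/I-1 un ·: MM|Mm
M/I-2 aff ·: mm
M/II-1 un I-1×I-2: Mm
M/II-2 ? ·: Mm|mm
M/II-3 un I-1×I-2: Mm
M/III-1 aff II-1×II-2: mm
⇒ M over [I-1,I-2,II-1,II-2,II-3,III-1]: 4 consistent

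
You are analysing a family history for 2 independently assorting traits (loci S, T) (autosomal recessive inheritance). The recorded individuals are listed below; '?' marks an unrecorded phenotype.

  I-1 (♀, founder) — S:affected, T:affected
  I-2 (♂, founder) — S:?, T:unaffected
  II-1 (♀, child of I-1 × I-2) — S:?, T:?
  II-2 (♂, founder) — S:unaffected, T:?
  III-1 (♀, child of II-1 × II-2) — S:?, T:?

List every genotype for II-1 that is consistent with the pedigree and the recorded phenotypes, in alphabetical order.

S/I-1 aff ·: ss
S/I-2 ? ·: SS|Ss|ss
S/II-1 ? I-1×I-2: Ss|ss
S/II-2 un ·: SS|Ss
S/III-1 ? II-1×II-2: SS|Ss|ss
⇒ S over [I-1,I-2,II-1,II-2,III-1]: 16 consistent
T/I-1 aff ·: tt
T/I-2 un ·: TT|Tt
T/II-1 ? I-1×I-2: Tt|tt
T/II-2 ? ·: TT|Tt|tt
T/III-1 ? II-1×II-2: TT|Tt|tt
⇒ T over [I-1,I-2,II-1,II-2,III-1]: 18 consistent

II-1 ∈ {Ss Tt, Ss tt, ss Tt, ss tt}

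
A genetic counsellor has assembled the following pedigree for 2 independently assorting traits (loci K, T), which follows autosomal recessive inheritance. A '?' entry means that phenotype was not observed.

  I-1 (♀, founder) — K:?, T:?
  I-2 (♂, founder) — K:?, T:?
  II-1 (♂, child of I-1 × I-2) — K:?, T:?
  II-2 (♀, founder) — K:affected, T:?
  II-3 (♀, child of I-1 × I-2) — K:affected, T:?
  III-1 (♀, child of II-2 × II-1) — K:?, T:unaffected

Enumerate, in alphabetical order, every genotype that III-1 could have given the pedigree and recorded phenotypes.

III-1 ∈ {Kk TT, Kk Tt, kk TT, kk Tt}

K/I-1 ? ·: Kk|kk
K/I-2 ? ·: Kk|kk
K/II-1 ? I-1×I-2: KK|Kk|kk
K/II-2 aff ·: kk
K/II-3 aff I-1×I-2: kk
K/III-1 ? II-2×II-1: Kk|kk
⇒ K over [I-1,I-2,II-1,II-2,II-3,III-1]: 11 consistent
T/I-1 ? ·: TT|Tt|tt
T/I-2 ? ·: TT|Tt|tt
T/II-1 ? I-1×I-2: TT|Tt|tt
T/II-2 ? ·: TT|Tt|tt
T/II-3 ? I-1×I-2: TT|Tt|tt
T/III-1 un II-2×II-1: TT|Tt
⇒ T over [I-1,I-2,II-1,II-2,II-3,III-1]: 113 consistent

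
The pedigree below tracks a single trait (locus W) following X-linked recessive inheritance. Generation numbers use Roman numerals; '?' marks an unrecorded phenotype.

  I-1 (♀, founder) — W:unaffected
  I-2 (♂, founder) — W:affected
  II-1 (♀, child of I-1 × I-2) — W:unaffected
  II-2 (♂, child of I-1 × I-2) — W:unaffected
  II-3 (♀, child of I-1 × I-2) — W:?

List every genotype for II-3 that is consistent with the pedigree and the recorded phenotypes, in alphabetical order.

W/I-1 un ·: X^WX^W|X^WX^w
W/I-2 aff ·: X^wY
W/II-1 un I-1×I-2: X^WX^w
W/II-2 un I-1×I-2: X^WY
W/II-3 ? I-1×I-2: X^WX^w|X^wX^w
⇒ W over [I-1,I-2,II-1,II-2,II-3]: 3 consistent

II-3 ∈ {X^WX^w, X^wX^w}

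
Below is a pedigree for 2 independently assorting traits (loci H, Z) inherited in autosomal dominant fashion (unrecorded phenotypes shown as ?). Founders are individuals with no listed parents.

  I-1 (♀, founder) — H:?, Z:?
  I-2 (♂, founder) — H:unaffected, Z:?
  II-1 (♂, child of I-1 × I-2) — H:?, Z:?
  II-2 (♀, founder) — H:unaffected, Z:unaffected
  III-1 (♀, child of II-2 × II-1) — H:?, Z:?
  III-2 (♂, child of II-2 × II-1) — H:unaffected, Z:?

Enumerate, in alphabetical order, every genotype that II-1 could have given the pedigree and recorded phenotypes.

II-1 ∈ {Hh ZZ, Hh Zz, Hh zz, hh ZZ, hh Zz, hh zz}

H/I-1 ? ·: hh|Hh|HH
H/I-2 un ·: hh
H/II-1 ? I-1×I-2: hh|Hh
H/II-2 un ·: hh
H/III-1 ? II-2×II-1: hh|Hh
H/III-2 un II-2×II-1: hh
⇒ H over [I-1,I-2,II-1,II-2,III-1,III-2]: 6 consistent
Z/I-1 ? ·: zz|Zz|ZZ
Z/I-2 ? ·: zz|Zz|ZZ
Z/II-1 ? I-1×I-2: zz|Zz|ZZ
Z/II-2 un ·: zz
Z/III-1 ? II-2×II-1: zz|Zz
Z/III-2 ? II-2×II-1: zz|Zz
⇒ Z over [I-1,I-2,II-1,II-2,III-1,III-2]: 36 consistent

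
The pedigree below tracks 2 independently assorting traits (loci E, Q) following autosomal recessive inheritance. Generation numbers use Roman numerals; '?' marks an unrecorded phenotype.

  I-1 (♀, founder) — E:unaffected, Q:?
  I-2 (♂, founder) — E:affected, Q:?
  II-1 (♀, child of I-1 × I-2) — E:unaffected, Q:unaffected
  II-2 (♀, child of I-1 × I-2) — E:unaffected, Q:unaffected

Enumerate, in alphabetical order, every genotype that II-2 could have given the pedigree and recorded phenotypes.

E/I-1 un ·: EE|Ee
E/I-2 aff ·: ee
E/II-1 un I-1×I-2: Ee
E/II-2 un I-1×I-2: Ee
⇒ E over [I-1,I-2,II-1,II-2]: 2 consistent
Q/I-1 ? ·: QQ|Qq|qq
Q/I-2 ? ·: QQ|Qq|qq
Q/II-1 un I-1×I-2: QQ|Qq
Q/II-2 un I-1×I-2: QQ|Qq
⇒ Q over [I-1,I-2,II-1,II-2]: 17 consistent

II-2 ∈ {Ee QQ, Ee Qq}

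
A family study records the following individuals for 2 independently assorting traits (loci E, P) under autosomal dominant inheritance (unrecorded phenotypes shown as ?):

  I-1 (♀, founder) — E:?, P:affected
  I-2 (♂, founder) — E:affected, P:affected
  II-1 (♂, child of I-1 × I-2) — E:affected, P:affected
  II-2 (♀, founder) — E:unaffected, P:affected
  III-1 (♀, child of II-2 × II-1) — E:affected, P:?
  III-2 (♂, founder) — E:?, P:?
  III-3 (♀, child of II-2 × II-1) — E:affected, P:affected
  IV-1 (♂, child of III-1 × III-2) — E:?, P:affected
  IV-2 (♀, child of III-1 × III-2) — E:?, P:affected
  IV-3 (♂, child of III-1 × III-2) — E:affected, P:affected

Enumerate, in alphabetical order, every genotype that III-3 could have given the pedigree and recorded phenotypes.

E/I-1 ? ·: ee|Ee|EE
E/I-2 aff ·: Ee|EE
E/II-1 aff I-1×I-2: Ee|EE
E/II-2 un ·: ee
E/III-1 aff II-2×II-1: Ee
E/III-2 ? ·: ee|Ee|EE
E/III-3 aff II-2×II-1: Ee
E/IV-1 ? III-1×III-2: ee|Ee|EE
E/IV-2 ? III-1×III-2: ee|Ee|EE
E/IV-3 aff III-1×III-2: Ee|EE
⇒ E over [I-1,I-2,II-1,II-2,III-1,III-2,III-3,IV-1,IV-2,IV-3]: 270 consistent
P/I-1 aff ·: Pp|PP
P/I-2 aff ·: Pp|PP
P/II-1 aff I-1×I-2: Pp|PP
P/II-2 aff ·: Pp|PP
P/III-1 ? II-2×II-1: pp|Pp|PP
P/III-2 ? ·: pp|Pp|PP
P/III-3 aff II-2×II-1: Pp|PP
P/IV-1 aff III-1×III-2: Pp|PP
P/IV-2 aff III-1×III-2: Pp|PP
P/IV-3 aff III-1×III-2: Pp|PP
⇒ P over [I-1,I-2,II-1,II-2,III-1,III-2,III-3,IV-1,IV-2,IV-3]: 592 consistent

III-3 ∈ {Ee PP, Ee Pp}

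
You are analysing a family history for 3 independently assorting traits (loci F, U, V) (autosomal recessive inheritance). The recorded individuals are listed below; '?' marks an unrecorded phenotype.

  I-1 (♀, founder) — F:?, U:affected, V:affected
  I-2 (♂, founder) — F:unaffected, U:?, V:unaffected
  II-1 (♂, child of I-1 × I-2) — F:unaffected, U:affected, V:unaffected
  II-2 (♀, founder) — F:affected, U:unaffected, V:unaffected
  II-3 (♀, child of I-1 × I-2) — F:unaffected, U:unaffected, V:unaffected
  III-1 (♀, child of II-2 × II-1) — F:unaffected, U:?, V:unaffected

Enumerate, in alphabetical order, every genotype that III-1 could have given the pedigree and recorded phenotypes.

F/I-1 ? ·: FF|Ff|ff
F/I-2 un ·: FF|Ff
F/II-1 un I-1×I-2: FF|Ff
F/II-2 aff ·: ff
F/II-3 un I-1×I-2: FF|Ff
F/III-1 un II-2×II-1: Ff
⇒ F over [I-1,I-2,II-1,II-2,II-3,III-1]: 15 consistent
U/I-1 aff ·: uu
U/I-2 ? ·: Uu
U/II-1 aff I-1×I-2: uu
U/II-2 un ·: UU|Uu
U/II-3 un I-1×I-2: Uu
U/III-1 ? II-2×II-1: Uu|uu
⇒ U over [I-1,I-2,II-1,II-2,II-3,III-1]: 3 consistent
V/I-1 aff ·: vv
V/I-2 un ·: VV|Vv
V/II-1 un I-1×I-2: Vv
V/II-2 un ·: VV|Vv
V/II-3 un I-1×I-2: Vv
V/III-1 un II-2×II-1: VV|Vv
⇒ V over [I-1,I-2,II-1,II-2,II-3,III-1]: 8 consistent

III-1 ∈ {Ff Uu VV, Ff Uu Vv, Ff uu VV, Ff uu Vv}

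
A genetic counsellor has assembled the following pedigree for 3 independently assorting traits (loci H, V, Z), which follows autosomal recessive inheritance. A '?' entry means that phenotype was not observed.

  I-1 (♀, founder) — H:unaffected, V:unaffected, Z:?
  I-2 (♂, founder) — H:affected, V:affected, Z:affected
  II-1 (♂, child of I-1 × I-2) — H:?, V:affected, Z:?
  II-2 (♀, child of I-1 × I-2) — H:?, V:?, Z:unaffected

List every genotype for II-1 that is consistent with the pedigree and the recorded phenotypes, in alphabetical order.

II-1 ∈ {Hh vv Zz, Hh vv zz, hh vv Zz, hh vv zz}

H/I-1 un ·: HH|Hh
H/I-2 aff ·: hh
H/II-1 ? I-1×I-2: Hh|hh
H/II-2 ? I-1×I-2: Hh|hh
⇒ H over [I-1,I-2,II-1,II-2]: 5 consistent
V/I-1 un ·: Vv
V/I-2 aff ·: vv
V/II-1 aff I-1×I-2: vv
V/II-2 ? I-1×I-2: Vv|vv
⇒ V over [I-1,I-2,II-1,II-2]: 2 consistent
Z/I-1 ? ·: ZZ|Zz
Z/I-2 aff ·: zz
Z/II-1 ? I-1×I-2: Zz|zz
Z/II-2 un I-1×I-2: Zz
⇒ Z over [I-1,I-2,II-1,II-2]: 3 consistent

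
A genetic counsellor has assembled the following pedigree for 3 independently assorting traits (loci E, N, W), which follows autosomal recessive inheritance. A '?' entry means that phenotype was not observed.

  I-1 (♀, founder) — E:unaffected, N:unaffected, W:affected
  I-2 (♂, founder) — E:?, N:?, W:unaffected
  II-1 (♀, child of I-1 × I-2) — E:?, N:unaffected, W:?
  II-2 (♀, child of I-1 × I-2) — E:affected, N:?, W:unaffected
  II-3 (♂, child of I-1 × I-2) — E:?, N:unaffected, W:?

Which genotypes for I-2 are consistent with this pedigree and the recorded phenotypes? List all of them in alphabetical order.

I-2 ∈ {Ee NN WW, Ee NN Ww, Ee Nn WW, Ee Nn Ww, Ee nn WW, Ee nn Ww, ee NN WW, ee NN Ww, ee Nn WW, ee Nn Ww, ee nn WW, ee nn Ww}

E/I-1 un ·: Ee
E/I-2 ? ·: Ee|ee
E/II-1 ? I-1×I-2: EE|Ee|ee
E/II-2 aff I-1×I-2: ee
E/II-3 ? I-1×I-2: EE|Ee|ee
⇒ E over [I-1,I-2,II-1,II-2,II-3]: 13 consistent
N/I-1 un ·: NN|Nn
N/I-2 ? ·: NN|Nn|nn
N/II-1 un I-1×I-2: NN|Nn
N/II-2 ? I-1×I-2: NN|Nn|nn
N/II-3 un I-1×I-2: NN|Nn
⇒ N over [I-1,I-2,II-1,II-2,II-3]: 32 consistent
W/I-1 aff ·: ww
W/I-2 un ·: WW|Ww
W/II-1 ? I-1×I-2: Ww|ww
W/II-2 un I-1×I-2: Ww
W/II-3 ? I-1×I-2: Ww|ww
⇒ W over [I-1,I-2,II-1,II-2,II-3]: 5 consistent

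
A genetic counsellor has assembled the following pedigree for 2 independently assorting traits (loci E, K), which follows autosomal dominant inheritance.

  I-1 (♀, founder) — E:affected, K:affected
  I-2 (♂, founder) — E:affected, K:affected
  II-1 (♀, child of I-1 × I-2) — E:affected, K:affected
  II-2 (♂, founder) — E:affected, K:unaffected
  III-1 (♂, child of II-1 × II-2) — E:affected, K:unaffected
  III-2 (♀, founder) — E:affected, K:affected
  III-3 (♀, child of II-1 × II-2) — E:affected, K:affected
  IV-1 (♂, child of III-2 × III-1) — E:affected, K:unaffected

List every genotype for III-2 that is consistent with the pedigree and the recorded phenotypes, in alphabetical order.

III-2 ∈ {EE Kk, Ee Kk}

E/I-1 aff ·: Ee|EE
E/I-2 aff ·: Ee|EE
E/II-1 aff I-1×I-2: Ee|EE
E/II-2 aff ·: Ee|EE
E/III-1 aff II-1×II-2: Ee|EE
E/III-2 aff ·: Ee|EE
E/III-3 aff II-1×II-2: Ee|EE
E/IV-1 aff III-2×III-1: Ee|EE
⇒ E over [I-1,I-2,II-1,II-2,III-1,III-2,III-3,IV-1]: 152 consistent
K/I-1 aff ·: Kk|KK
K/I-2 aff ·: Kk|KK
K/II-1 aff I-1×I-2: Kk
K/II-2 un ·: kk
K/III-1 un II-1×II-2: kk
K/III-2 aff ·: Kk
K/III-3 aff II-1×II-2: Kk
K/IV-1 un III-2×III-1: kk
⇒ K over [I-1,I-2,II-1,II-2,III-1,III-2,III-3,IV-1]: 3 consistent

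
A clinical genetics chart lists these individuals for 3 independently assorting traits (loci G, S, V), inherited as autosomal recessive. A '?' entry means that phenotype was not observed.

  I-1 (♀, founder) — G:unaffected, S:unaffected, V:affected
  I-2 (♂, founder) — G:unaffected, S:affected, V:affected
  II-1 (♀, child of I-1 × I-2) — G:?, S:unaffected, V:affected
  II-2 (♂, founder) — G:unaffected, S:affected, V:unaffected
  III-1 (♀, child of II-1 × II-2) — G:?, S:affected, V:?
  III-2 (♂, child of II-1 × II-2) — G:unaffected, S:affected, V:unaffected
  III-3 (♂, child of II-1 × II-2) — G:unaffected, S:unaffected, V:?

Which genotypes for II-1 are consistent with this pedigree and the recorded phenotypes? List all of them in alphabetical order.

G/I-1 un ·: GG|Gg
G/I-2 un ·: GG|Gg
G/II-1 ? I-1×I-2: GG|Gg|gg
G/II-2 un ·: GG|Gg
G/III-1 ? II-1×II-2: GG|Gg|gg
G/III-2 un II-1×II-2: GG|Gg
G/III-3 un II-1×II-2: GG|Gg
⇒ G over [I-1,I-2,II-1,II-2,III-1,III-2,III-3]: 99 consistent
S/I-1 un ·: SS|Ss
S/I-2 aff ·: ss
S/II-1 un I-1×I-2: Ss
S/II-2 aff ·: ss
S/III-1 aff II-1×II-2: ss
S/III-2 aff II-1×II-2: ss
S/III-3 un II-1×II-2: Ss
⇒ S over [I-1,I-2,II-1,II-2,III-1,III-2,III-3]: 2 consistent
V/I-1 aff ·: vv
V/I-2 aff ·: vv
V/II-1 aff I-1×I-2: vv
V/II-2 un ·: VV|Vv
V/III-1 ? II-1×II-2: Vv|vv
V/III-2 un II-1×II-2: Vv
V/III-3 ? II-1×II-2: Vv|vv
⇒ V over [I-1,I-2,II-1,II-2,III-1,III-2,III-3]: 5 consistent

II-1 ∈ {GG Ss vv, Gg Ss vv, gg Ss vv}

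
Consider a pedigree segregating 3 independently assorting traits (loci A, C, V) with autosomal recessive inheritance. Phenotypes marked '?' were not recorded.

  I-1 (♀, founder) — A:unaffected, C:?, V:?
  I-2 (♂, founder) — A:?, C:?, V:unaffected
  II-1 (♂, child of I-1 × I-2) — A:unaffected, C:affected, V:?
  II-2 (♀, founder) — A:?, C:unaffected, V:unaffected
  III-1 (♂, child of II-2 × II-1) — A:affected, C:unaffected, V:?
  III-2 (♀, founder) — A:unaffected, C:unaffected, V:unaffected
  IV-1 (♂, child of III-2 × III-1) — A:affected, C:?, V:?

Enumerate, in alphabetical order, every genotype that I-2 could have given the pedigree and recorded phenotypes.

A/I-1 un ·: AA|Aa
A/I-2 ? ·: AA|Aa|aa
A/II-1 un I-1×I-2: Aa
A/II-2 ? ·: Aa|aa
A/III-1 aff II-2×II-1: aa
A/III-2 un ·: Aa
A/IV-1 aff III-2×III-1: aa
⇒ A over [I-1,I-2,II-1,II-2,III-1,III-2,IV-1]: 10 consistent
C/I-1 ? ·: Cc|cc
C/I-2 ? ·: Cc|cc
C/II-1 aff I-1×I-2: cc
C/II-2 un ·: CC|Cc
C/III-1 un II-2×II-1: Cc
C/III-2 un ·: CC|Cc
C/IV-1 ? III-2×III-1: CC|Cc|cc
⇒ C over [I-1,I-2,II-1,II-2,III-1,III-2,IV-1]: 40 consistent
V/I-1 ? ·: VV|Vv|vv
V/I-2 un ·: VV|Vv
V/II-1 ? I-1×I-2: VV|Vv|vv
V/II-2 un ·: VV|Vv
V/III-1 ? II-2×II-1: VV|Vv|vv
V/III-2 un ·: VV|Vv
V/IV-1 ? III-2×III-1: VV|Vv|vv
⇒ V over [I-1,I-2,II-1,II-2,III-1,III-2,IV-1]: 165 consistent

I-2 ∈ {AA Cc VV, AA Cc Vv, AA cc VV, AA cc Vv, Aa Cc VV, Aa Cc Vv, Aa cc VV, Aa cc Vv, aa Cc VV, aa Cc Vv, aa cc VV, aa cc Vv}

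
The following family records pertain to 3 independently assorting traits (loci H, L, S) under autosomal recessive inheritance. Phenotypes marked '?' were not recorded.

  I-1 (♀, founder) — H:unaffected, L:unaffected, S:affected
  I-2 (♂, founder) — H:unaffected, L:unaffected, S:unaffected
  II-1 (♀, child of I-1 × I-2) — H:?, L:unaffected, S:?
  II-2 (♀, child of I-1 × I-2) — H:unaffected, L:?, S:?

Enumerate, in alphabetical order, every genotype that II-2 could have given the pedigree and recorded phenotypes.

II-2 ∈ {HH LL Ss, HH LL ss, HH Ll Ss, HH Ll ss, HH ll Ss, HH ll ss, Hh LL Ss, Hh LL ss, Hh Ll Ss, Hh Ll ss, Hh ll Ss, Hh ll ss}

H/I-1 un ·: HH|Hh
H/I-2 un ·: HH|Hh
H/II-1 ? I-1×I-2: HH|Hh|hh
H/II-2 un I-1×I-2: HH|Hh
⇒ H over [I-1,I-2,II-1,II-2]: 15 consistent
L/I-1 un ·: LL|Ll
L/I-2 un ·: LL|Ll
L/II-1 un I-1×I-2: LL|Ll
L/II-2 ? I-1×I-2: LL|Ll|ll
⇒ L over [I-1,I-2,II-1,II-2]: 15 consistent
S/I-1 aff ·: ss
S/I-2 un ·: SS|Ss
S/II-1 ? I-1×I-2: Ss|ss
S/II-2 ? I-1×I-2: Ss|ss
⇒ S over [I-1,I-2,II-1,II-2]: 5 consistent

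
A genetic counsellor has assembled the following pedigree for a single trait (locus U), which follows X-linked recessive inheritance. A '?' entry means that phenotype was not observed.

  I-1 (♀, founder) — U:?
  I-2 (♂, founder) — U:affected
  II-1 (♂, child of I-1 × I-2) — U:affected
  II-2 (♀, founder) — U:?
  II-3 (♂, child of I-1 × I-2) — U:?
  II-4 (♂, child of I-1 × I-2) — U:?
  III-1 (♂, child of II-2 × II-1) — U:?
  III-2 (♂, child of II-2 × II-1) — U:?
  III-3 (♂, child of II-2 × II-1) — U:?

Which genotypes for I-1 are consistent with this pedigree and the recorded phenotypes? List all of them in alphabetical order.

I-1 ∈ {X^UX^u, X^uX^u}

U/I-1 ? ·: X^UX^u|X^uX^u
U/I-2 aff ·: X^uY
U/II-1 aff I-1×I-2: X^uY
U/II-2 ? ·: X^UX^U|X^UX^u|X^uX^u
U/II-3 ? I-1×I-2: X^UY|X^uY
U/II-4 ? I-1×I-2: X^UY|X^uY
U/III-1 ? II-2×II-1: X^UY|X^uY
U/III-2 ? II-2×II-1: X^UY|X^uY
U/III-3 ? II-2×II-1: X^UY|X^uY
⇒ U over [I-1,I-2,II-1,II-2,II-3,II-4,III-1,III-2,III-3]: 50 consistent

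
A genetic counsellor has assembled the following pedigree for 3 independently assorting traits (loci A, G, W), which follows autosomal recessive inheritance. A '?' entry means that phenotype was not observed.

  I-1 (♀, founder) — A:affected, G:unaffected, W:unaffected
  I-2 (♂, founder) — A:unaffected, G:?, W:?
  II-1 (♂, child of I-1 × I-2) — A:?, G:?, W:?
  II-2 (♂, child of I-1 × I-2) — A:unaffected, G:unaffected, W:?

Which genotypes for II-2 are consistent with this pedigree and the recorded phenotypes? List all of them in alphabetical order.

II-2 ∈ {Aa GG WW, Aa GG Ww, Aa GG ww, Aa Gg WW, Aa Gg Ww, Aa Gg ww}

A/I-1 aff ·: aa
A/I-2 un ·: AA|Aa
A/II-1 ? I-1×I-2: Aa|aa
A/II-2 un I-1×I-2: Aa
⇒ A over [I-1,I-2,II-1,II-2]: 3 consistent
G/I-1 un ·: GG|Gg
G/I-2 ? ·: GG|Gg|gg
G/II-1 ? I-1×I-2: GG|Gg|gg
G/II-2 un I-1×I-2: GG|Gg
⇒ G over [I-1,I-2,II-1,II-2]: 18 consistent
W/I-1 un ·: WW|Ww
W/I-2 ? ·: WW|Ww|ww
W/II-1 ? I-1×I-2: WW|Ww|ww
W/II-2 ? I-1×I-2: WW|Ww|ww
⇒ W over [I-1,I-2,II-1,II-2]: 23 consistent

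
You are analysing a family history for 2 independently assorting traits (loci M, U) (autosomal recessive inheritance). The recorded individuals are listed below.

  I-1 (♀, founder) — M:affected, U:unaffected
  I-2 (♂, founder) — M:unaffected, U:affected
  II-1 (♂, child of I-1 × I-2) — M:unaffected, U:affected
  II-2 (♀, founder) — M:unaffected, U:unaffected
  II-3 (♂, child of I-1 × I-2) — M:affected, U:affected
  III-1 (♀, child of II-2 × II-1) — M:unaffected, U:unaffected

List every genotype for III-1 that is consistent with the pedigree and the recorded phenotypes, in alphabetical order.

M/I-1 aff ·: mm
M/I-2 un ·: Mm
M/II-1 un I-1×I-2: Mm
M/II-2 un ·: MM|Mm
M/II-3 aff I-1×I-2: mm
M/III-1 un II-2×II-1: MM|Mm
⇒ M over [I-1,I-2,II-1,II-2,II-3,III-1]: 4 consistent
U/I-1 un ·: Uu
U/I-2 aff ·: uu
U/II-1 aff I-1×I-2: uu
U/II-2 un ·: UU|Uu
U/II-3 aff I-1×I-2: uu
U/III-1 un II-2×II-1: Uu
⇒ U over [I-1,I-2,II-1,II-2,II-3,III-1]: 2 consistent

III-1 ∈ {MM Uu, Mm Uu}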